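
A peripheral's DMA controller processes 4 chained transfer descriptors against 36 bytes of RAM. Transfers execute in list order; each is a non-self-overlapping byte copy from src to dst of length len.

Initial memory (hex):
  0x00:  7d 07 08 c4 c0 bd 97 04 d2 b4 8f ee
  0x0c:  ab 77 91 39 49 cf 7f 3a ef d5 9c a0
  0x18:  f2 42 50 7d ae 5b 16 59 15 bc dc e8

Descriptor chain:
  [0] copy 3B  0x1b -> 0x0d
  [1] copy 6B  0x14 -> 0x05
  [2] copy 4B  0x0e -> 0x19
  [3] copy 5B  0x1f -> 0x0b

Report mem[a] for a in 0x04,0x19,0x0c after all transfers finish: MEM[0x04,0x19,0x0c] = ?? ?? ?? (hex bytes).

MEM[0x04,0x19,0x0c] = c0 ae 15

#0 dst[0x0d+3] := {0x7d,0xae,0x5b}
#1 dst[0x05+6] := {0xef,0xd5,0x9c,0xa0,0xf2,0x42}
#2 dst[0x19+4] := {0xae,0x5b,0x49,0xcf}
#3 dst[0x0b+5] := {0x59,0x15,0xbc,0xdc,0xe8}
query mem[0x04]=0xc0, mem[0x19]=0xae, mem[0x0c]=0x15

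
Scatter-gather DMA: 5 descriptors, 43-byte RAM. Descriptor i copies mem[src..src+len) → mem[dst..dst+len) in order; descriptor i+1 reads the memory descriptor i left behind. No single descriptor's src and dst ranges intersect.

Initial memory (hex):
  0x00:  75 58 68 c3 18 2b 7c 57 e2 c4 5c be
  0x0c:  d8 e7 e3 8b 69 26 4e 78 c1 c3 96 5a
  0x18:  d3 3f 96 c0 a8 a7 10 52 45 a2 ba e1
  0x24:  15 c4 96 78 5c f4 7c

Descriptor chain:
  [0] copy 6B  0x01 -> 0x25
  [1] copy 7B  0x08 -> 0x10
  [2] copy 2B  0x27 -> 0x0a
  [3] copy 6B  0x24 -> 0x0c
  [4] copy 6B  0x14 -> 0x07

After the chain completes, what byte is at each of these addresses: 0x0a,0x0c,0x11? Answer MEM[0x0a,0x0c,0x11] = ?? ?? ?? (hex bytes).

MEM[0x0a,0x0c,0x11] = 5a 3f 2b

D0: mem[0x25..0x2a] <- [58 68 c3 18 2b 7c]
D1: mem[0x10..0x16] <- [e2 c4 5c be d8 e7 e3]
D2: mem[0x0a..0x0b] <- [c3 18]
D3: mem[0x0c..0x11] <- [15 58 68 c3 18 2b]
D4: mem[0x07..0x0c] <- [d8 e7 e3 5a d3 3f]
query mem[0x0a]=0x5a, mem[0x0c]=0x3f, mem[0x11]=0x2b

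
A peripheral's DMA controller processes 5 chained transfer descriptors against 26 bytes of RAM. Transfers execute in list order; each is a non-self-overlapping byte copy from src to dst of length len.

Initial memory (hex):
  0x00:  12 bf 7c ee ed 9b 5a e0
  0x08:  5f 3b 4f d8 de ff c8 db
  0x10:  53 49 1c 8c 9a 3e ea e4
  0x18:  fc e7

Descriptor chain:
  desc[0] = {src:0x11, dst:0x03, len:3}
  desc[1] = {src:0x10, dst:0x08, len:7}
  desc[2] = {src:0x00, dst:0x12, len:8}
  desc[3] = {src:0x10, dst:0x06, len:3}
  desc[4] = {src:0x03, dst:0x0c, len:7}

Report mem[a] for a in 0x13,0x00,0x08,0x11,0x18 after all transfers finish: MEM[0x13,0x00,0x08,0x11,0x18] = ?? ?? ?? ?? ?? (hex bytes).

D0: mem[0x03..0x05] <- [49 1c 8c]
D1: mem[0x08..0x0e] <- [53 49 1c 8c 9a 3e ea]
D2: mem[0x12..0x19] <- [12 bf 7c 49 1c 8c 5a e0]
D3: mem[0x06..0x08] <- [53 49 12]
D4: mem[0x0c..0x12] <- [49 1c 8c 53 49 12 49]
query mem[0x13]=0xbf, mem[0x00]=0x12, mem[0x08]=0x12, mem[0x11]=0x12, mem[0x18]=0x5a

MEM[0x13,0x00,0x08,0x11,0x18] = bf 12 12 12 5a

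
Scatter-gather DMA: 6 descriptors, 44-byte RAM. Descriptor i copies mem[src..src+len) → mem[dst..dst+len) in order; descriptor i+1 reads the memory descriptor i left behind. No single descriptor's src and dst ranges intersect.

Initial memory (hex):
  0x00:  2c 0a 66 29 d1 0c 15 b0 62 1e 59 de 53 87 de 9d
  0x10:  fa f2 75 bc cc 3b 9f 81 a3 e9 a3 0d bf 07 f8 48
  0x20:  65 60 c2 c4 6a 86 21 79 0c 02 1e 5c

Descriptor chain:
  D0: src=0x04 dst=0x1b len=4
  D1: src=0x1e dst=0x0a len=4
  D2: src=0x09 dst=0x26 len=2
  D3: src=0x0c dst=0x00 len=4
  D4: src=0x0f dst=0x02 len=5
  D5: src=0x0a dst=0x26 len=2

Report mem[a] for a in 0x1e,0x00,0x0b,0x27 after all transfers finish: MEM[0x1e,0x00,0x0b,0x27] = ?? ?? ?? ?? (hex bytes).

  after D0: wrote 4B at 0x1b = d10c15b0
  after D1: wrote 4B at 0x0a = b0486560
  after D2: wrote 2B at 0x26 = 1eb0
  after D3: wrote 4B at 0x00 = 6560de9d
  after D4: wrote 5B at 0x02 = 9dfaf275bc
  after D5: wrote 2B at 0x26 = b048
query mem[0x1e]=0xb0, mem[0x00]=0x65, mem[0x0b]=0x48, mem[0x27]=0x48

MEM[0x1e,0x00,0x0b,0x27] = b0 65 48 48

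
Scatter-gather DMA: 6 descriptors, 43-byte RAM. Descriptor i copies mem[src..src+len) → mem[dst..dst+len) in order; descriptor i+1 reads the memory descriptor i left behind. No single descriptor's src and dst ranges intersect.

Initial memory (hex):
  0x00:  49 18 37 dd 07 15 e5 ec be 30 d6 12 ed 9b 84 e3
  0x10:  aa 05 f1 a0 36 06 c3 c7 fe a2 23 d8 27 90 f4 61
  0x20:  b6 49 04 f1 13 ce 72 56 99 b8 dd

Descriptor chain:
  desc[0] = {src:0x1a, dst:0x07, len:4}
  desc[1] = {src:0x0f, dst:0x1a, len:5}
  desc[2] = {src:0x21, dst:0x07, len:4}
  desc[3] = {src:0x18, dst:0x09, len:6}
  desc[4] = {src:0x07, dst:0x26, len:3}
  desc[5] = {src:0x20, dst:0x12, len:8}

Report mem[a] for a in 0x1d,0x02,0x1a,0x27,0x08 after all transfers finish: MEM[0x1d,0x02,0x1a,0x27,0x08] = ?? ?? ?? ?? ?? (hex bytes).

D0: mem[0x07..0x0a] <- [23 d8 27 90]
D1: mem[0x1a..0x1e] <- [e3 aa 05 f1 a0]
D2: mem[0x07..0x0a] <- [49 04 f1 13]
D3: mem[0x09..0x0e] <- [fe a2 e3 aa 05 f1]
D4: mem[0x26..0x28] <- [49 04 fe]
D5: mem[0x12..0x19] <- [b6 49 04 f1 13 ce 49 04]
query mem[0x1d]=0xf1, mem[0x02]=0x37, mem[0x1a]=0xe3, mem[0x27]=0x04, mem[0x08]=0x04

MEM[0x1d,0x02,0x1a,0x27,0x08] = f1 37 e3 04 04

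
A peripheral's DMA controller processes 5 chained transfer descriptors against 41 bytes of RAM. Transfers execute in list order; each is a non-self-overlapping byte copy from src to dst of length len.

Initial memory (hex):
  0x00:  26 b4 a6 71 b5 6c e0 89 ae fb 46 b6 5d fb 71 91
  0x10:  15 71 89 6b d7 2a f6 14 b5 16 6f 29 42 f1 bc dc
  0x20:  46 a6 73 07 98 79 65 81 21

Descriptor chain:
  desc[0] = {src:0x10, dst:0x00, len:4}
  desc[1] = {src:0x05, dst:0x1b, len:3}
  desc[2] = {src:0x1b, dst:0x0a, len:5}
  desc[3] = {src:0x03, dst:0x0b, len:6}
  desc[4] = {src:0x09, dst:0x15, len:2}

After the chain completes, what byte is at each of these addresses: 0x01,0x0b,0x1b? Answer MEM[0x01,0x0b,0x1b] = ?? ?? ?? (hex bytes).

D0: mem[0x00..0x03] <- [15 71 89 6b]
D1: mem[0x1b..0x1d] <- [6c e0 89]
D2: mem[0x0a..0x0e] <- [6c e0 89 bc dc]
D3: mem[0x0b..0x10] <- [6b b5 6c e0 89 ae]
D4: mem[0x15..0x16] <- [fb 6c]
query mem[0x01]=0x71, mem[0x0b]=0x6b, mem[0x1b]=0x6c

MEM[0x01,0x0b,0x1b] = 71 6b 6c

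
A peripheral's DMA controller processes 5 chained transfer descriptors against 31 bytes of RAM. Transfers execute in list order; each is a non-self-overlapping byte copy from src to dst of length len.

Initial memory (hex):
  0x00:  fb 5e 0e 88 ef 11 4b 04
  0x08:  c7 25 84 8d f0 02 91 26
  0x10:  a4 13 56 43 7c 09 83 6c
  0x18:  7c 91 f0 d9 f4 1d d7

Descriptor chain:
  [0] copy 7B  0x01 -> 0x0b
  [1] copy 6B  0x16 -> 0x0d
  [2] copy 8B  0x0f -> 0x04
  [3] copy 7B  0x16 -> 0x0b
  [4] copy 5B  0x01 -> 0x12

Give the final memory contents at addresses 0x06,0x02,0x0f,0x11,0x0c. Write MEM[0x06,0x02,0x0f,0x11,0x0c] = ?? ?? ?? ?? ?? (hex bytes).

  after D0: wrote 7B at 0x0b = 5e0e88ef114b04
  after D1: wrote 6B at 0x0d = 836c7c91f0d9
  after D2: wrote 8B at 0x04 = 7c91f0d9437c0983
  after D3: wrote 7B at 0x0b = 836c7c91f0d9f4
  after D4: wrote 5B at 0x12 = 5e0e887c91
query mem[0x06]=0xf0, mem[0x02]=0x0e, mem[0x0f]=0xf0, mem[0x11]=0xf4, mem[0x0c]=0x6c

MEM[0x06,0x02,0x0f,0x11,0x0c] = f0 0e f0 f4 6c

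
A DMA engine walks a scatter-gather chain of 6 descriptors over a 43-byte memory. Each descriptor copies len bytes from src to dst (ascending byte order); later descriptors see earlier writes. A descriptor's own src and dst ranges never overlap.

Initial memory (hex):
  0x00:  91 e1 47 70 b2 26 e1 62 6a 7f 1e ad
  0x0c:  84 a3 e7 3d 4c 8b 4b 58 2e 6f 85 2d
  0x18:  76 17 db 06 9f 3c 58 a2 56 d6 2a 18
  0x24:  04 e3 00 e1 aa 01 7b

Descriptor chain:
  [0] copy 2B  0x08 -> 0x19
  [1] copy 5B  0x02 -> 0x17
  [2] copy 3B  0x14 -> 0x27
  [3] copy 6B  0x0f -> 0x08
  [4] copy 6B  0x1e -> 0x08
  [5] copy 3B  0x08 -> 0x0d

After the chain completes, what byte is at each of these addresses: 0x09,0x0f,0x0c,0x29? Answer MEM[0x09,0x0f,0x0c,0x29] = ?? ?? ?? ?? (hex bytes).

MEM[0x09,0x0f,0x0c,0x29] = a2 56 2a 85

  after D0: wrote 2B at 0x19 = 6a7f
  after D1: wrote 5B at 0x17 = 4770b226e1
  after D2: wrote 3B at 0x27 = 2e6f85
  after D3: wrote 6B at 0x08 = 3d4c8b4b582e
  after D4: wrote 6B at 0x08 = 58a256d62a18
  after D5: wrote 3B at 0x0d = 58a256
query mem[0x09]=0xa2, mem[0x0f]=0x56, mem[0x0c]=0x2a, mem[0x29]=0x85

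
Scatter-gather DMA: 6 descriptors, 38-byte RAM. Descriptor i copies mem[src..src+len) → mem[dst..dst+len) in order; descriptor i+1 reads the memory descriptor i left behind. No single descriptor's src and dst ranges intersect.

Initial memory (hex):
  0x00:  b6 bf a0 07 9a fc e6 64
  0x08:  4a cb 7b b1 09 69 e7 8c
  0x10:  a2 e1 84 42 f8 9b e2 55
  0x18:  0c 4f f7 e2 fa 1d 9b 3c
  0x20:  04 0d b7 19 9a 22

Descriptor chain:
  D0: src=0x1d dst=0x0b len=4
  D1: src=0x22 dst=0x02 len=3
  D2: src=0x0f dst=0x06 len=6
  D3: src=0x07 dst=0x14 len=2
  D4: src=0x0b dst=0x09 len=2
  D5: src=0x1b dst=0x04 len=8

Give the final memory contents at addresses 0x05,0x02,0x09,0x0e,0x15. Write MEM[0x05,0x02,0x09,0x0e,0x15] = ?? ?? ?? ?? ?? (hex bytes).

#0 dst[0x0b+4] := {0x1d,0x9b,0x3c,0x04}
#1 dst[0x02+3] := {0xb7,0x19,0x9a}
#2 dst[0x06+6] := {0x8c,0xa2,0xe1,0x84,0x42,0xf8}
#3 dst[0x14+2] := {0xa2,0xe1}
#4 dst[0x09+2] := {0xf8,0x9b}
#5 dst[0x04+8] := {0xe2,0xfa,0x1d,0x9b,0x3c,0x04,0x0d,0xb7}
query mem[0x05]=0xfa, mem[0x02]=0xb7, mem[0x09]=0x04, mem[0x0e]=0x04, mem[0x15]=0xe1

MEM[0x05,0x02,0x09,0x0e,0x15] = fa b7 04 04 e1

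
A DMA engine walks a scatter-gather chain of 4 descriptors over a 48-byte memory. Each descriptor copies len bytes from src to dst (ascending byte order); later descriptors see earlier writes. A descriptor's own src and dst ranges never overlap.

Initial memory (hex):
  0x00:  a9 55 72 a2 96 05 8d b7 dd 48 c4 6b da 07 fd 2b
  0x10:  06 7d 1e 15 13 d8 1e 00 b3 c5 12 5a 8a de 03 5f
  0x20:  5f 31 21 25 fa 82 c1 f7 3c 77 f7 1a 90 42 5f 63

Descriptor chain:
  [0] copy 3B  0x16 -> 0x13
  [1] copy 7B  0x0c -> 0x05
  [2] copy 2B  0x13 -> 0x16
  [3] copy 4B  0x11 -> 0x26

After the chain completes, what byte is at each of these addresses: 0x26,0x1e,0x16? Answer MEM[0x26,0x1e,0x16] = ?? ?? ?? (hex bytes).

MEM[0x26,0x1e,0x16] = 7d 03 1e

D0: mem[0x13..0x15] <- [1e 00 b3]
D1: mem[0x05..0x0b] <- [da 07 fd 2b 06 7d 1e]
D2: mem[0x16..0x17] <- [1e 00]
D3: mem[0x26..0x29] <- [7d 1e 1e 00]
query mem[0x26]=0x7d, mem[0x1e]=0x03, mem[0x16]=0x1e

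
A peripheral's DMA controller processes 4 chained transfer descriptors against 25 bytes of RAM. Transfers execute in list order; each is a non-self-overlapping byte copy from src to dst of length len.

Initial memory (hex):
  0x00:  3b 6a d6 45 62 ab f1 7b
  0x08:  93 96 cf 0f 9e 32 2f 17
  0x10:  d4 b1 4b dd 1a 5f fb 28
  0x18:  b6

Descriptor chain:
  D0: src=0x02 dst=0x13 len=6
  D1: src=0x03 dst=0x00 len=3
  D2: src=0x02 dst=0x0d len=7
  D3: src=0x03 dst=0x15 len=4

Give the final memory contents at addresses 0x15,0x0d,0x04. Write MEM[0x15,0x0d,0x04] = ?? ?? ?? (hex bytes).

[0] 0x02->0x13 len=6 : d6 45 62 ab f1 7b
[1] 0x03->0x00 len=3 : 45 62 ab
[2] 0x02->0x0d len=7 : ab 45 62 ab f1 7b 93
[3] 0x03->0x15 len=4 : 45 62 ab f1
query mem[0x15]=0x45, mem[0x0d]=0xab, mem[0x04]=0x62

MEM[0x15,0x0d,0x04] = 45 ab 62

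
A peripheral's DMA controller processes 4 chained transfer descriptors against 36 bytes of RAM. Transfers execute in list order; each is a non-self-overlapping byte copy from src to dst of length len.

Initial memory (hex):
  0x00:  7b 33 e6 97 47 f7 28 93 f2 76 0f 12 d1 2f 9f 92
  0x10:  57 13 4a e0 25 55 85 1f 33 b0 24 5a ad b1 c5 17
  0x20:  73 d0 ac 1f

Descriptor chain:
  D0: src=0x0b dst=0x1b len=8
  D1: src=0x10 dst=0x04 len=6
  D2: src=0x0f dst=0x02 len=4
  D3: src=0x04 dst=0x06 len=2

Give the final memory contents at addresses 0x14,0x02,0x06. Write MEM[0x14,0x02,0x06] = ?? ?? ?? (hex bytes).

D0: mem[0x1b..0x22] <- [12 d1 2f 9f 92 57 13 4a]
D1: mem[0x04..0x09] <- [57 13 4a e0 25 55]
D2: mem[0x02..0x05] <- [92 57 13 4a]
D3: mem[0x06..0x07] <- [13 4a]
query mem[0x14]=0x25, mem[0x02]=0x92, mem[0x06]=0x13

MEM[0x14,0x02,0x06] = 25 92 13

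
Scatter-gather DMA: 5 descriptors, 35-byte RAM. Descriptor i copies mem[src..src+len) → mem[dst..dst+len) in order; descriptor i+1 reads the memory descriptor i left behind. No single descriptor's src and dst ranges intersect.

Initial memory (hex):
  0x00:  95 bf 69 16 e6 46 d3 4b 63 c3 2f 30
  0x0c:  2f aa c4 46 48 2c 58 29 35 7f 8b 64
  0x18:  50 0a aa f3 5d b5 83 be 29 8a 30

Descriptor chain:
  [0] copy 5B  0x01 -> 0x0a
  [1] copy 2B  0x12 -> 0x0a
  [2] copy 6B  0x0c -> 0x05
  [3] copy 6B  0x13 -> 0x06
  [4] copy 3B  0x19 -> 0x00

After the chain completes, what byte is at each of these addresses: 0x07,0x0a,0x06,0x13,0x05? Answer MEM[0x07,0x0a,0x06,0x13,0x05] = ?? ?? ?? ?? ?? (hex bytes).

[0] 0x01->0x0a len=5 : bf 69 16 e6 46
[1] 0x12->0x0a len=2 : 58 29
[2] 0x0c->0x05 len=6 : 16 e6 46 46 48 2c
[3] 0x13->0x06 len=6 : 29 35 7f 8b 64 50
[4] 0x19->0x00 len=3 : 0a aa f3
query mem[0x07]=0x35, mem[0x0a]=0x64, mem[0x06]=0x29, mem[0x13]=0x29, mem[0x05]=0x16

MEM[0x07,0x0a,0x06,0x13,0x05] = 35 64 29 29 16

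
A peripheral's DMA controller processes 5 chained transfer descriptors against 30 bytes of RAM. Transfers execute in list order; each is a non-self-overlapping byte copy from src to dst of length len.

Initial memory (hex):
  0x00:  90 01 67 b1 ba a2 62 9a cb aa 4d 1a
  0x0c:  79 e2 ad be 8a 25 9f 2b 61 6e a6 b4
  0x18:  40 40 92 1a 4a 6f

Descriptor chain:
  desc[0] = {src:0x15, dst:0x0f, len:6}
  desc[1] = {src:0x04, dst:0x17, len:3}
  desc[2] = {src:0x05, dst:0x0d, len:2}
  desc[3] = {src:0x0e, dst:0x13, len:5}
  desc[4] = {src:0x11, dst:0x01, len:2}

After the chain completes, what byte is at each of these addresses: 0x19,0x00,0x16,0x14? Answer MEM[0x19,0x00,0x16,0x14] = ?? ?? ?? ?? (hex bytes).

MEM[0x19,0x00,0x16,0x14] = 62 90 b4 6e

#0 dst[0x0f+6] := {0x6e,0xa6,0xb4,0x40,0x40,0x92}
#1 dst[0x17+3] := {0xba,0xa2,0x62}
#2 dst[0x0d+2] := {0xa2,0x62}
#3 dst[0x13+5] := {0x62,0x6e,0xa6,0xb4,0x40}
#4 dst[0x01+2] := {0xb4,0x40}
query mem[0x19]=0x62, mem[0x00]=0x90, mem[0x16]=0xb4, mem[0x14]=0x6e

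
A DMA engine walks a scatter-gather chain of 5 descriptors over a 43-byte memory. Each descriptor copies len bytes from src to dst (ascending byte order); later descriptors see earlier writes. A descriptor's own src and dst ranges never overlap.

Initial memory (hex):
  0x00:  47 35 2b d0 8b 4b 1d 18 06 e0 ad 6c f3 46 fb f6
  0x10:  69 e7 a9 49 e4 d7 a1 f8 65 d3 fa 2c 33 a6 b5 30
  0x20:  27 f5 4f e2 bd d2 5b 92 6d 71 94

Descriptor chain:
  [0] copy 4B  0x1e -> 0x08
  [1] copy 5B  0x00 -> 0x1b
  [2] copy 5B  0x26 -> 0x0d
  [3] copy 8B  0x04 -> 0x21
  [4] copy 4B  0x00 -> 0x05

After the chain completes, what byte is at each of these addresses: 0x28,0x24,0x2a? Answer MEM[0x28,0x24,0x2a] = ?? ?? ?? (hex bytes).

[0] 0x1e->0x08 len=4 : b5 30 27 f5
[1] 0x00->0x1b len=5 : 47 35 2b d0 8b
[2] 0x26->0x0d len=5 : 5b 92 6d 71 94
[3] 0x04->0x21 len=8 : 8b 4b 1d 18 b5 30 27 f5
[4] 0x00->0x05 len=4 : 47 35 2b d0
query mem[0x28]=0xf5, mem[0x24]=0x18, mem[0x2a]=0x94

MEM[0x28,0x24,0x2a] = f5 18 94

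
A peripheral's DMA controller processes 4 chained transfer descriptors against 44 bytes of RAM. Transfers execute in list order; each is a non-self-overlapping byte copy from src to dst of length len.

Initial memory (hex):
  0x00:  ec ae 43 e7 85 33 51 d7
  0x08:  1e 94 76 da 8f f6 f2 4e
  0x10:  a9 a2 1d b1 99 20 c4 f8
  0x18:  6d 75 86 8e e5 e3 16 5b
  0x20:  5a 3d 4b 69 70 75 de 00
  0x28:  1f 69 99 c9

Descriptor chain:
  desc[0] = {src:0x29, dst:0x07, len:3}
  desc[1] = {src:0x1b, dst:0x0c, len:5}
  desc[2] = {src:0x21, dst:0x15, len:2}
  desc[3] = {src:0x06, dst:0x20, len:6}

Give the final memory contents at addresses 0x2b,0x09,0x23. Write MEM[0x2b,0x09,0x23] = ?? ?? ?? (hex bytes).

MEM[0x2b,0x09,0x23] = c9 c9 c9

D0: mem[0x07..0x09] <- [69 99 c9]
D1: mem[0x0c..0x10] <- [8e e5 e3 16 5b]
D2: mem[0x15..0x16] <- [3d 4b]
D3: mem[0x20..0x25] <- [51 69 99 c9 76 da]
query mem[0x2b]=0xc9, mem[0x09]=0xc9, mem[0x23]=0xc9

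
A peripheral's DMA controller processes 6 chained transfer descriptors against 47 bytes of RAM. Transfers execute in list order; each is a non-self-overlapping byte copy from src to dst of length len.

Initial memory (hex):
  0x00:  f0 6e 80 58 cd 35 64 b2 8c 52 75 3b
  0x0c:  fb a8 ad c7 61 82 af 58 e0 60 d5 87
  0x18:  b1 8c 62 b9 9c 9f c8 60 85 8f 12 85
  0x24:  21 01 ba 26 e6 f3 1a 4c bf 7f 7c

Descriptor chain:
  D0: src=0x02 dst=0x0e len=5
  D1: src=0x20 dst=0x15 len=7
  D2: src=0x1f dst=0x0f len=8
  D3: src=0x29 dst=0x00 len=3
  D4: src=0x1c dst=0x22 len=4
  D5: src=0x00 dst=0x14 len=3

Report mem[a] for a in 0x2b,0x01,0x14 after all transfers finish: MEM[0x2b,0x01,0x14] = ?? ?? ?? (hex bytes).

MEM[0x2b,0x01,0x14] = 4c 1a f3

[0] 0x02->0x0e len=5 : 80 58 cd 35 64
[1] 0x20->0x15 len=7 : 85 8f 12 85 21 01 ba
[2] 0x1f->0x0f len=8 : 60 85 8f 12 85 21 01 ba
[3] 0x29->0x00 len=3 : f3 1a 4c
[4] 0x1c->0x22 len=4 : 9c 9f c8 60
[5] 0x00->0x14 len=3 : f3 1a 4c
query mem[0x2b]=0x4c, mem[0x01]=0x1a, mem[0x14]=0xf3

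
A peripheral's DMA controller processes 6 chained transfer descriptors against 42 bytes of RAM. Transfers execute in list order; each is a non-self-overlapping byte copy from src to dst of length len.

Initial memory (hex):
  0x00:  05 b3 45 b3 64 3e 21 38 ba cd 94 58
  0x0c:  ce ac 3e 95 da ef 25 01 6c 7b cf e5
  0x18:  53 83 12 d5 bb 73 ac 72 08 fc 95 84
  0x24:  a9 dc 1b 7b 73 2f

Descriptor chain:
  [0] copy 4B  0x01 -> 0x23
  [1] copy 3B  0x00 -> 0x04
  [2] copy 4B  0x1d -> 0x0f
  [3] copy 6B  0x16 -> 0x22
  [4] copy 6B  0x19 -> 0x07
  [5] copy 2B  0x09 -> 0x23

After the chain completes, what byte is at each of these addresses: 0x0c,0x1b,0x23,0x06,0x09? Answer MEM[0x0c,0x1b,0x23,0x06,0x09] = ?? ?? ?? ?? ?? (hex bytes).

[0] 0x01->0x23 len=4 : b3 45 b3 64
[1] 0x00->0x04 len=3 : 05 b3 45
[2] 0x1d->0x0f len=4 : 73 ac 72 08
[3] 0x16->0x22 len=6 : cf e5 53 83 12 d5
[4] 0x19->0x07 len=6 : 83 12 d5 bb 73 ac
[5] 0x09->0x23 len=2 : d5 bb
query mem[0x0c]=0xac, mem[0x1b]=0xd5, mem[0x23]=0xd5, mem[0x06]=0x45, mem[0x09]=0xd5

MEM[0x0c,0x1b,0x23,0x06,0x09] = ac d5 d5 45 d5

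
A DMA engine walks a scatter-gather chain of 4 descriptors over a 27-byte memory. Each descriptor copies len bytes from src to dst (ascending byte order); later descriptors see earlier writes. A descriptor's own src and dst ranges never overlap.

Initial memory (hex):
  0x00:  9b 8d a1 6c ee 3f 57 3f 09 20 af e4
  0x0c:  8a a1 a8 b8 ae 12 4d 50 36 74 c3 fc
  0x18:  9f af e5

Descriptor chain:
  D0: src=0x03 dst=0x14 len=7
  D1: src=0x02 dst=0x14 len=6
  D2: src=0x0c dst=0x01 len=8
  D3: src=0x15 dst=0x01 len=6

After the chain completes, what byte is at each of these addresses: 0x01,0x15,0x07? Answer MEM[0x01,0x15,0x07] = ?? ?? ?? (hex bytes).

MEM[0x01,0x15,0x07] = 6c 6c 4d

[0] 0x03->0x14 len=7 : 6c ee 3f 57 3f 09 20
[1] 0x02->0x14 len=6 : a1 6c ee 3f 57 3f
[2] 0x0c->0x01 len=8 : 8a a1 a8 b8 ae 12 4d 50
[3] 0x15->0x01 len=6 : 6c ee 3f 57 3f 20
query mem[0x01]=0x6c, mem[0x15]=0x6c, mem[0x07]=0x4d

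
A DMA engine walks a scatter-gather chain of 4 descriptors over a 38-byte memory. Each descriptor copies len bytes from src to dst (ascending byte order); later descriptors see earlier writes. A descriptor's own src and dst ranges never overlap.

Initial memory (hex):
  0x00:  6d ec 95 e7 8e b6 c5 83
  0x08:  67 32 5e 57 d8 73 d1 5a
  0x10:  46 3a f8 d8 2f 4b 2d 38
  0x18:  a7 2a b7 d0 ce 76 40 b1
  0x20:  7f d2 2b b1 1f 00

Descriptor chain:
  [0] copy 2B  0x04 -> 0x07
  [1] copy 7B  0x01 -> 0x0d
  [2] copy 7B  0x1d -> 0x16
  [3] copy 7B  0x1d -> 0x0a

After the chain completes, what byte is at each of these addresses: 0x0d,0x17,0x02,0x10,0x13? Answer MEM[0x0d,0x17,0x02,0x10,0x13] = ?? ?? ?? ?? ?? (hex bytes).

MEM[0x0d,0x17,0x02,0x10,0x13] = 7f 40 95 b1 8e

D0: mem[0x07..0x08] <- [8e b6]
D1: mem[0x0d..0x13] <- [ec 95 e7 8e b6 c5 8e]
D2: mem[0x16..0x1c] <- [76 40 b1 7f d2 2b b1]
D3: mem[0x0a..0x10] <- [76 40 b1 7f d2 2b b1]
query mem[0x0d]=0x7f, mem[0x17]=0x40, mem[0x02]=0x95, mem[0x10]=0xb1, mem[0x13]=0x8e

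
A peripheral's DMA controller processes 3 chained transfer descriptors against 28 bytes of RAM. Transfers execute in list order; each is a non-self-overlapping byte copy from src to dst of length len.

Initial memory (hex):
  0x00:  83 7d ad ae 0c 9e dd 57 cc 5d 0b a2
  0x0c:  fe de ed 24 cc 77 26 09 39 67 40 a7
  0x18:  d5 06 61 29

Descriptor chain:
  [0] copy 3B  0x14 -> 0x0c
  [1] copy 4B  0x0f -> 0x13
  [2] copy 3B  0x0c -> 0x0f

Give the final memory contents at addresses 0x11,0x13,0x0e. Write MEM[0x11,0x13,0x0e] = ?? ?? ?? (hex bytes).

MEM[0x11,0x13,0x0e] = 40 24 40

#0 dst[0x0c+3] := {0x39,0x67,0x40}
#1 dst[0x13+4] := {0x24,0xcc,0x77,0x26}
#2 dst[0x0f+3] := {0x39,0x67,0x40}
query mem[0x11]=0x40, mem[0x13]=0x24, mem[0x0e]=0x40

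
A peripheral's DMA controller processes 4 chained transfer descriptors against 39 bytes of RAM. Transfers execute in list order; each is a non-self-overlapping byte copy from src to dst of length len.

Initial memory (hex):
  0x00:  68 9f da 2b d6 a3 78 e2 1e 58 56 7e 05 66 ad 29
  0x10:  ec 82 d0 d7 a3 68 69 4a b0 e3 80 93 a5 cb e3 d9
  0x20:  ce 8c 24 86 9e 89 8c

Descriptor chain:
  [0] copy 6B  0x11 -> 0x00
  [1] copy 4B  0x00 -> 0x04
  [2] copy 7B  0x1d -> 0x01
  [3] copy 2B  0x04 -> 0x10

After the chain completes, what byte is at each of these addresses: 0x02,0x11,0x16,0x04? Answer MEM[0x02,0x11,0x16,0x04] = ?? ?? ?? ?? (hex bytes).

MEM[0x02,0x11,0x16,0x04] = e3 8c 69 ce

[0] 0x11->0x00 len=6 : 82 d0 d7 a3 68 69
[1] 0x00->0x04 len=4 : 82 d0 d7 a3
[2] 0x1d->0x01 len=7 : cb e3 d9 ce 8c 24 86
[3] 0x04->0x10 len=2 : ce 8c
query mem[0x02]=0xe3, mem[0x11]=0x8c, mem[0x16]=0x69, mem[0x04]=0xce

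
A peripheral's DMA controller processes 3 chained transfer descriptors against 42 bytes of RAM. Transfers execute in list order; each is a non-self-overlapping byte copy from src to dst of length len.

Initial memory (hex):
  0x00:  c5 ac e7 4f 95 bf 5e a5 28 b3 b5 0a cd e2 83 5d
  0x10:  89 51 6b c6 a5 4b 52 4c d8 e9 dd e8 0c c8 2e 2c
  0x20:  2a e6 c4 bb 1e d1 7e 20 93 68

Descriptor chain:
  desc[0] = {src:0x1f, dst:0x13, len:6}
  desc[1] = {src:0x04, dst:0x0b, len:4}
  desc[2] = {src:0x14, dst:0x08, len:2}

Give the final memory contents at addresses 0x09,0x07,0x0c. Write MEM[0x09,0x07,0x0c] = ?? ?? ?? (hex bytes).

D0: mem[0x13..0x18] <- [2c 2a e6 c4 bb 1e]
D1: mem[0x0b..0x0e] <- [95 bf 5e a5]
D2: mem[0x08..0x09] <- [2a e6]
query mem[0x09]=0xe6, mem[0x07]=0xa5, mem[0x0c]=0xbf

MEM[0x09,0x07,0x0c] = e6 a5 bf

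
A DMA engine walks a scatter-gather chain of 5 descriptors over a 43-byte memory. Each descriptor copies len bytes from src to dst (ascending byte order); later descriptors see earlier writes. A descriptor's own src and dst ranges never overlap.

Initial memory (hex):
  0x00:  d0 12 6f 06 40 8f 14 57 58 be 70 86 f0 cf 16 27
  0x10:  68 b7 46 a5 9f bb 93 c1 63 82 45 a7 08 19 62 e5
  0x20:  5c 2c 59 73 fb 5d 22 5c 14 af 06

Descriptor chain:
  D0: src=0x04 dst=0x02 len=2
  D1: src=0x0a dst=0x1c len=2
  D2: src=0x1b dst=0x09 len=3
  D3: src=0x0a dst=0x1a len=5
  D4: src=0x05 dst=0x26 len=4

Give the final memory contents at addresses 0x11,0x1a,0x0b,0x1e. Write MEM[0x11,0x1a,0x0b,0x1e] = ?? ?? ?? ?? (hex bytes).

MEM[0x11,0x1a,0x0b,0x1e] = b7 70 86 16

  after D0: wrote 2B at 0x02 = 408f
  after D1: wrote 2B at 0x1c = 7086
  after D2: wrote 3B at 0x09 = a77086
  after D3: wrote 5B at 0x1a = 7086f0cf16
  after D4: wrote 4B at 0x26 = 8f145758
query mem[0x11]=0xb7, mem[0x1a]=0x70, mem[0x0b]=0x86, mem[0x1e]=0x16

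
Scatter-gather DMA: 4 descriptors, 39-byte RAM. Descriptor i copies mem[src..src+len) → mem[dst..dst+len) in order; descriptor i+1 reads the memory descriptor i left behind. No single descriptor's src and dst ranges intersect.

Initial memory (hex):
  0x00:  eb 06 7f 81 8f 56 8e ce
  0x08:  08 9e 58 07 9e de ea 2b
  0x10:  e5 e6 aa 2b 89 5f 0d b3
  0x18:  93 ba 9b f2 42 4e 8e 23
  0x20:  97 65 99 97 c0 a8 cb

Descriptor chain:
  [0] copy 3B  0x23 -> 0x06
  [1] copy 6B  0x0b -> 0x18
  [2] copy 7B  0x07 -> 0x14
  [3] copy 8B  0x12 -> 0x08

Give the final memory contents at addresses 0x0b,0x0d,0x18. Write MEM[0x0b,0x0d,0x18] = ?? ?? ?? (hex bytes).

#0 dst[0x06+3] := {0x97,0xc0,0xa8}
#1 dst[0x18+6] := {0x07,0x9e,0xde,0xea,0x2b,0xe5}
#2 dst[0x14+7] := {0xc0,0xa8,0x9e,0x58,0x07,0x9e,0xde}
#3 dst[0x08+8] := {0xaa,0x2b,0xc0,0xa8,0x9e,0x58,0x07,0x9e}
query mem[0x0b]=0xa8, mem[0x0d]=0x58, mem[0x18]=0x07

MEM[0x0b,0x0d,0x18] = a8 58 07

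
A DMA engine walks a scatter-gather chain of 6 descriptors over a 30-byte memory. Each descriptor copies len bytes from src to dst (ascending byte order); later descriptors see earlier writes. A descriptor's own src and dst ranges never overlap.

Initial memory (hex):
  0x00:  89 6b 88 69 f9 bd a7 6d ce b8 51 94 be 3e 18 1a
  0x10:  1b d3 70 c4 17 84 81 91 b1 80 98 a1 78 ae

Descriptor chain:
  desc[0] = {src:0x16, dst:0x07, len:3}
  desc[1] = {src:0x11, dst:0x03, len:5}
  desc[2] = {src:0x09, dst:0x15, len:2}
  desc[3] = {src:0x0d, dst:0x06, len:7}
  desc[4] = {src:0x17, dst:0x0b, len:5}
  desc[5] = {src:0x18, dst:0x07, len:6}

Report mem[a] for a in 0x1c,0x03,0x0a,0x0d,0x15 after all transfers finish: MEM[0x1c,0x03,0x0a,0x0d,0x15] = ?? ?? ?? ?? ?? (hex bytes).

  after D0: wrote 3B at 0x07 = 8191b1
  after D1: wrote 5B at 0x03 = d370c41784
  after D2: wrote 2B at 0x15 = b151
  after D3: wrote 7B at 0x06 = 3e181a1bd370c4
  after D4: wrote 5B at 0x0b = 91b18098a1
  after D5: wrote 6B at 0x07 = b18098a178ae
query mem[0x1c]=0x78, mem[0x03]=0xd3, mem[0x0a]=0xa1, mem[0x0d]=0x80, mem[0x15]=0xb1

MEM[0x1c,0x03,0x0a,0x0d,0x15] = 78 d3 a1 80 b1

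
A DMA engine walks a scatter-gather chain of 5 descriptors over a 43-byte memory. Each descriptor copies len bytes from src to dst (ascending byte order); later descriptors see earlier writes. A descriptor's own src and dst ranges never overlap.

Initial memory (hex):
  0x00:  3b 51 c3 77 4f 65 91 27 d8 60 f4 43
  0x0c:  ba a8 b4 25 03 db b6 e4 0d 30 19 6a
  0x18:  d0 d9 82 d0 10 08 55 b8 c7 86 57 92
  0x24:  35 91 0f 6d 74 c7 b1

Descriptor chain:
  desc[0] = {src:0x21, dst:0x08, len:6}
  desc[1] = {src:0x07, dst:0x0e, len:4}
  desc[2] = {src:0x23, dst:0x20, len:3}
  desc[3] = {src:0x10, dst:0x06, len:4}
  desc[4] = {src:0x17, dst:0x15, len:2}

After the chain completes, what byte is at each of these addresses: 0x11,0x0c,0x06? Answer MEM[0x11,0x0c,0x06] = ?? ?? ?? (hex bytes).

#0 dst[0x08+6] := {0x86,0x57,0x92,0x35,0x91,0x0f}
#1 dst[0x0e+4] := {0x27,0x86,0x57,0x92}
#2 dst[0x20+3] := {0x92,0x35,0x91}
#3 dst[0x06+4] := {0x57,0x92,0xb6,0xe4}
#4 dst[0x15+2] := {0x6a,0xd0}
query mem[0x11]=0x92, mem[0x0c]=0x91, mem[0x06]=0x57

MEM[0x11,0x0c,0x06] = 92 91 57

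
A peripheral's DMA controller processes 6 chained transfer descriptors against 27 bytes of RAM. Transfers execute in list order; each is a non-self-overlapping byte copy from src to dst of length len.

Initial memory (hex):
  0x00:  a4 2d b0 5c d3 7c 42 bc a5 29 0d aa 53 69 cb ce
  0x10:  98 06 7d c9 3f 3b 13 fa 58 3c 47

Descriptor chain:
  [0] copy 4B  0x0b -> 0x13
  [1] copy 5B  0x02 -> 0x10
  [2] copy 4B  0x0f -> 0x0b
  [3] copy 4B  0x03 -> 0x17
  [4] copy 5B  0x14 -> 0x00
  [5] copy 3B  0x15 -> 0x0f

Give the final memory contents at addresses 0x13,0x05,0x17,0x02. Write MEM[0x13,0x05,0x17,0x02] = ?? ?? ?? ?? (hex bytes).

D0: mem[0x13..0x16] <- [aa 53 69 cb]
D1: mem[0x10..0x14] <- [b0 5c d3 7c 42]
D2: mem[0x0b..0x0e] <- [ce b0 5c d3]
D3: mem[0x17..0x1a] <- [5c d3 7c 42]
D4: mem[0x00..0x04] <- [42 69 cb 5c d3]
D5: mem[0x0f..0x11] <- [69 cb 5c]
query mem[0x13]=0x7c, mem[0x05]=0x7c, mem[0x17]=0x5c, mem[0x02]=0xcb

MEM[0x13,0x05,0x17,0x02] = 7c 7c 5c cb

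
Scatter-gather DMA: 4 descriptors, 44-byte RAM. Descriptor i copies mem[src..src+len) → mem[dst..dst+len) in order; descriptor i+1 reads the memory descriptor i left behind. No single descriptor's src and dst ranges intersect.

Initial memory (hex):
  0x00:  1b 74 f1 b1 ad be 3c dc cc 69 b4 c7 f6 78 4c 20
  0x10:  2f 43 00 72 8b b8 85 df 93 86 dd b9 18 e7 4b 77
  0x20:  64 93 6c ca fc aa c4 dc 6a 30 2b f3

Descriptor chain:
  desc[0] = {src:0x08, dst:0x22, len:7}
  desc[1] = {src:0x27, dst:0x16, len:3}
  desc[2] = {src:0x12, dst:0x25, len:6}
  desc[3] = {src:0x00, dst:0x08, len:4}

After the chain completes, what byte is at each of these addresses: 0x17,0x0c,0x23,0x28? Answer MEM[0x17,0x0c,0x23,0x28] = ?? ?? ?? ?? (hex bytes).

MEM[0x17,0x0c,0x23,0x28] = 4c f6 69 b8

D0: mem[0x22..0x28] <- [cc 69 b4 c7 f6 78 4c]
D1: mem[0x16..0x18] <- [78 4c 30]
D2: mem[0x25..0x2a] <- [00 72 8b b8 78 4c]
D3: mem[0x08..0x0b] <- [1b 74 f1 b1]
query mem[0x17]=0x4c, mem[0x0c]=0xf6, mem[0x23]=0x69, mem[0x28]=0xb8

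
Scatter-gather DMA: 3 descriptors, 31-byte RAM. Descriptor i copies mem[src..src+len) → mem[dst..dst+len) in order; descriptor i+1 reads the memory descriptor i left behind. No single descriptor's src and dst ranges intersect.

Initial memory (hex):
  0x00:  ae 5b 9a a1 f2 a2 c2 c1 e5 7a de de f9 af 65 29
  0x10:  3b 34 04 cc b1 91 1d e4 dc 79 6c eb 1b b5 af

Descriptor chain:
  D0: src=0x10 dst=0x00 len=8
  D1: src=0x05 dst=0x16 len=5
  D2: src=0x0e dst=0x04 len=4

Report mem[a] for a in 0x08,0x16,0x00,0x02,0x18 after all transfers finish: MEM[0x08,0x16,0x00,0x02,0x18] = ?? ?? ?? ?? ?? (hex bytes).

D0: mem[0x00..0x07] <- [3b 34 04 cc b1 91 1d e4]
D1: mem[0x16..0x1a] <- [91 1d e4 e5 7a]
D2: mem[0x04..0x07] <- [65 29 3b 34]
query mem[0x08]=0xe5, mem[0x16]=0x91, mem[0x00]=0x3b, mem[0x02]=0x04, mem[0x18]=0xe4

MEM[0x08,0x16,0x00,0x02,0x18] = e5 91 3b 04 e4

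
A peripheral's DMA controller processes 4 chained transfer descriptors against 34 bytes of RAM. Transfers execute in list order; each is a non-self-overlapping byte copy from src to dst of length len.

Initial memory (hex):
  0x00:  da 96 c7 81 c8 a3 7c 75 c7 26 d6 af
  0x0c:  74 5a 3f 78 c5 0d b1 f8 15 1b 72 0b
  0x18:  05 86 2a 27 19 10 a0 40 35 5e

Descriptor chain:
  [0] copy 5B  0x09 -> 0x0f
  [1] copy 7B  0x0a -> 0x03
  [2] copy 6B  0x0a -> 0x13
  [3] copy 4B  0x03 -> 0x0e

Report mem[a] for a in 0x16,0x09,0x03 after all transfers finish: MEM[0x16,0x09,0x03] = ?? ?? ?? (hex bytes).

MEM[0x16,0x09,0x03] = 5a d6 d6

  after D0: wrote 5B at 0x0f = 26d6af745a
  after D1: wrote 7B at 0x03 = d6af745a3f26d6
  after D2: wrote 6B at 0x13 = d6af745a3f26
  after D3: wrote 4B at 0x0e = d6af745a
query mem[0x16]=0x5a, mem[0x09]=0xd6, mem[0x03]=0xd6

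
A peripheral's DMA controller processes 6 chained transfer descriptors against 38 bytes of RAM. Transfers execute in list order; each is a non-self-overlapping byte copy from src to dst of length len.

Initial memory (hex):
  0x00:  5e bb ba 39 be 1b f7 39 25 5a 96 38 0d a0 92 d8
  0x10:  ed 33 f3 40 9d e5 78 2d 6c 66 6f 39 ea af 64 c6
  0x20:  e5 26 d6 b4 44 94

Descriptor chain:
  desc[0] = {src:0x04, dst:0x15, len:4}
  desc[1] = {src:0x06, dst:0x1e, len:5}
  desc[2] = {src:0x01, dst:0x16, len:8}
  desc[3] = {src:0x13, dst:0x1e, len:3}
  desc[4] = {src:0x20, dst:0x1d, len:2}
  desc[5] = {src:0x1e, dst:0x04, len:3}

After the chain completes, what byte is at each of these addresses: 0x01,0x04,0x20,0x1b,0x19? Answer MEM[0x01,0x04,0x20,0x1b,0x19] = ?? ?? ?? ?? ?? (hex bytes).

MEM[0x01,0x04,0x20,0x1b,0x19] = bb 5a be f7 be

D0: mem[0x15..0x18] <- [be 1b f7 39]
D1: mem[0x1e..0x22] <- [f7 39 25 5a 96]
D2: mem[0x16..0x1d] <- [bb ba 39 be 1b f7 39 25]
D3: mem[0x1e..0x20] <- [40 9d be]
D4: mem[0x1d..0x1e] <- [be 5a]
D5: mem[0x04..0x06] <- [5a 9d be]
query mem[0x01]=0xbb, mem[0x04]=0x5a, mem[0x20]=0xbe, mem[0x1b]=0xf7, mem[0x19]=0xbe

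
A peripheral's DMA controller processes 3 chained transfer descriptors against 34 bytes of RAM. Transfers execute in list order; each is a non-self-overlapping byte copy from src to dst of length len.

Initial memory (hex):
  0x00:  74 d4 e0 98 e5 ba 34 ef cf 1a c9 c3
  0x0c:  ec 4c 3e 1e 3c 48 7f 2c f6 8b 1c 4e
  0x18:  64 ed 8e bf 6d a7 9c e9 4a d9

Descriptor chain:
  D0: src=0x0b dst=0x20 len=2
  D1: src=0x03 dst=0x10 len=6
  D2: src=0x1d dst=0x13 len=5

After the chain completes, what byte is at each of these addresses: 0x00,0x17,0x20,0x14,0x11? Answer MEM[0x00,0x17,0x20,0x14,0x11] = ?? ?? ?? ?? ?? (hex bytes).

#0 dst[0x20+2] := {0xc3,0xec}
#1 dst[0x10+6] := {0x98,0xe5,0xba,0x34,0xef,0xcf}
#2 dst[0x13+5] := {0xa7,0x9c,0xe9,0xc3,0xec}
query mem[0x00]=0x74, mem[0x17]=0xec, mem[0x20]=0xc3, mem[0x14]=0x9c, mem[0x11]=0xe5

MEM[0x00,0x17,0x20,0x14,0x11] = 74 ec c3 9c e5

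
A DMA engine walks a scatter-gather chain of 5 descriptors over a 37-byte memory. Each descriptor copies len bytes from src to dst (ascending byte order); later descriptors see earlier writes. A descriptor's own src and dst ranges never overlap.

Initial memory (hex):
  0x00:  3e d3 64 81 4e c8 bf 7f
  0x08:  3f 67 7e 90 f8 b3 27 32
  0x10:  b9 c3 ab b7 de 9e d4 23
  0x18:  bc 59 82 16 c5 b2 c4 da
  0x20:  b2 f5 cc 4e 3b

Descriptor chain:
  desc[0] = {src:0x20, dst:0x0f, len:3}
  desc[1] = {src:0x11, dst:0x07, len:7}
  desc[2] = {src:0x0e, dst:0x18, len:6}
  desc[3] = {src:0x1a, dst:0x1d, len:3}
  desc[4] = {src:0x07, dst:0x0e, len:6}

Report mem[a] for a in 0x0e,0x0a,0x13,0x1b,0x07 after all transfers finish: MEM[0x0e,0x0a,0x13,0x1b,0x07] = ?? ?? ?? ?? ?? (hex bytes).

MEM[0x0e,0x0a,0x13,0x1b,0x07] = cc de d4 cc cc

D0: mem[0x0f..0x11] <- [b2 f5 cc]
D1: mem[0x07..0x0d] <- [cc ab b7 de 9e d4 23]
D2: mem[0x18..0x1d] <- [27 b2 f5 cc ab b7]
D3: mem[0x1d..0x1f] <- [f5 cc ab]
D4: mem[0x0e..0x13] <- [cc ab b7 de 9e d4]
query mem[0x0e]=0xcc, mem[0x0a]=0xde, mem[0x13]=0xd4, mem[0x1b]=0xcc, mem[0x07]=0xcc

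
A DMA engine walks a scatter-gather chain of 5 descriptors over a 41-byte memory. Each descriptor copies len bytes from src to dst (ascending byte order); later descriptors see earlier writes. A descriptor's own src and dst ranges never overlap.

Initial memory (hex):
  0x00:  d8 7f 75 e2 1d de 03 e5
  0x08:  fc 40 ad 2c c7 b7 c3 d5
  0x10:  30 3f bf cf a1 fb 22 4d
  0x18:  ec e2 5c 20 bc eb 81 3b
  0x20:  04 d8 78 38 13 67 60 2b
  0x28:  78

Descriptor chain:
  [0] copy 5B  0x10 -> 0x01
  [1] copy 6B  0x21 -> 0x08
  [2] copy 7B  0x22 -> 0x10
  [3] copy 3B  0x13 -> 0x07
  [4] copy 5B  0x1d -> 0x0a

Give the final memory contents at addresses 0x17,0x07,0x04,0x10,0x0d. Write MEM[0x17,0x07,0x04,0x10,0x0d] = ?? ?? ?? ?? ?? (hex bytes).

MEM[0x17,0x07,0x04,0x10,0x0d] = 4d 67 cf 78 04

  after D0: wrote 5B at 0x01 = 303fbfcfa1
  after D1: wrote 6B at 0x08 = d87838136760
  after D2: wrote 7B at 0x10 = 78381367602b78
  after D3: wrote 3B at 0x07 = 67602b
  after D4: wrote 5B at 0x0a = eb813b04d8
query mem[0x17]=0x4d, mem[0x07]=0x67, mem[0x04]=0xcf, mem[0x10]=0x78, mem[0x0d]=0x04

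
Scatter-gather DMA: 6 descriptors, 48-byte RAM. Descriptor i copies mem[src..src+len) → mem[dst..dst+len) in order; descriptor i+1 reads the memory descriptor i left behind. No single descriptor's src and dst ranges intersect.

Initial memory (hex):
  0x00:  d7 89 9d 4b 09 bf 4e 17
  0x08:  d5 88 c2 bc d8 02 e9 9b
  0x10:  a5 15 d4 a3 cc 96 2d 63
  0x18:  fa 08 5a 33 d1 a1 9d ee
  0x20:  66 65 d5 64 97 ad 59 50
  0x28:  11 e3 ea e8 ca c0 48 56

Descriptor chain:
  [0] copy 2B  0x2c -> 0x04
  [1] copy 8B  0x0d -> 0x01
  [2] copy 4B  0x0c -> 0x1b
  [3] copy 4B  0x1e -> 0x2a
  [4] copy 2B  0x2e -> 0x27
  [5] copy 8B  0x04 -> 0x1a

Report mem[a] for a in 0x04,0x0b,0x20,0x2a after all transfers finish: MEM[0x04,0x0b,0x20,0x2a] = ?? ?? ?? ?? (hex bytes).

MEM[0x04,0x0b,0x20,0x2a] = a5 bc c2 9b

  after D0: wrote 2B at 0x04 = cac0
  after D1: wrote 8B at 0x01 = 02e99ba515d4a3cc
  after D2: wrote 4B at 0x1b = d802e99b
  after D3: wrote 4B at 0x2a = 9bee6665
  after D4: wrote 2B at 0x27 = 4856
  after D5: wrote 8B at 0x1a = a515d4a3cc88c2bc
query mem[0x04]=0xa5, mem[0x0b]=0xbc, mem[0x20]=0xc2, mem[0x2a]=0x9b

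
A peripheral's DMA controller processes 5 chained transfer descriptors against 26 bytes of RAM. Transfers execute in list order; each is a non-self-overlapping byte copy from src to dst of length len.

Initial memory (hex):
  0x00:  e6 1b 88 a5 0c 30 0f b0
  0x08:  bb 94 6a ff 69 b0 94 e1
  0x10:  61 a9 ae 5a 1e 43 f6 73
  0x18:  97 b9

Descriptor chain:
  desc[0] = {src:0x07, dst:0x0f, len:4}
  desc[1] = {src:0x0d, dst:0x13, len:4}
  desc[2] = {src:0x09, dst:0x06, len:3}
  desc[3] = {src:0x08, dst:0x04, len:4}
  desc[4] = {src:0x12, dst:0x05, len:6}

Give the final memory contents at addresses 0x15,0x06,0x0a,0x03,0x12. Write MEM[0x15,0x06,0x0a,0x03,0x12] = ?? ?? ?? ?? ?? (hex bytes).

D0: mem[0x0f..0x12] <- [b0 bb 94 6a]
D1: mem[0x13..0x16] <- [b0 94 b0 bb]
D2: mem[0x06..0x08] <- [94 6a ff]
D3: mem[0x04..0x07] <- [ff 94 6a ff]
D4: mem[0x05..0x0a] <- [6a b0 94 b0 bb 73]
query mem[0x15]=0xb0, mem[0x06]=0xb0, mem[0x0a]=0x73, mem[0x03]=0xa5, mem[0x12]=0x6a

MEM[0x15,0x06,0x0a,0x03,0x12] = b0 b0 73 a5 6a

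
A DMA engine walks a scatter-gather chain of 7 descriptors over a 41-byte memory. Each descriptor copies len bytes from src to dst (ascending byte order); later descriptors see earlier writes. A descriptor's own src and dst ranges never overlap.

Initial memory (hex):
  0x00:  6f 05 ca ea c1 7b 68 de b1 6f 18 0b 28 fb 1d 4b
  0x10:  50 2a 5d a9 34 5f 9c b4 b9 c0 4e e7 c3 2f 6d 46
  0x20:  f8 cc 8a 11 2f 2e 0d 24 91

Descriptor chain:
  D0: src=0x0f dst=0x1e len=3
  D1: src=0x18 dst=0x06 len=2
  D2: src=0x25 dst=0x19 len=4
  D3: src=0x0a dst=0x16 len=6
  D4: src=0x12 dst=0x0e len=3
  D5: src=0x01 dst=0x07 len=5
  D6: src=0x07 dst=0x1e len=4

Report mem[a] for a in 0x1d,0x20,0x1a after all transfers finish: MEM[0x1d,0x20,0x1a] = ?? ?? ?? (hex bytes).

MEM[0x1d,0x20,0x1a] = 2f ea 1d

#0 dst[0x1e+3] := {0x4b,0x50,0x2a}
#1 dst[0x06+2] := {0xb9,0xc0}
#2 dst[0x19+4] := {0x2e,0x0d,0x24,0x91}
#3 dst[0x16+6] := {0x18,0x0b,0x28,0xfb,0x1d,0x4b}
#4 dst[0x0e+3] := {0x5d,0xa9,0x34}
#5 dst[0x07+5] := {0x05,0xca,0xea,0xc1,0x7b}
#6 dst[0x1e+4] := {0x05,0xca,0xea,0xc1}
query mem[0x1d]=0x2f, mem[0x20]=0xea, mem[0x1a]=0x1d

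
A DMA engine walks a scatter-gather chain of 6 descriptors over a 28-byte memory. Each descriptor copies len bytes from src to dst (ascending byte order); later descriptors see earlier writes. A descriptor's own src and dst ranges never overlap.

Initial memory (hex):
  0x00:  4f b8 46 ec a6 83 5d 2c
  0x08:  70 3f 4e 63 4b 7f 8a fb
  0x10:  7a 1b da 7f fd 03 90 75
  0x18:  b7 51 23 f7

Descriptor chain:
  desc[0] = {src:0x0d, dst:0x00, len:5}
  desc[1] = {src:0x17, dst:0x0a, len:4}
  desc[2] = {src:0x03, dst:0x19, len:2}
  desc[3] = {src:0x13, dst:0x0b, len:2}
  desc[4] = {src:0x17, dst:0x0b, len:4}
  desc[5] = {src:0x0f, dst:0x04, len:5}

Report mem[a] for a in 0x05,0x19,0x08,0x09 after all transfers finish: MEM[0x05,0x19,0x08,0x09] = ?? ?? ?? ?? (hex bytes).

  after D0: wrote 5B at 0x00 = 7f8afb7a1b
  after D1: wrote 4B at 0x0a = 75b75123
  after D2: wrote 2B at 0x19 = 7a1b
  after D3: wrote 2B at 0x0b = 7ffd
  after D4: wrote 4B at 0x0b = 75b77a1b
  after D5: wrote 5B at 0x04 = fb7a1bda7f
query mem[0x05]=0x7a, mem[0x19]=0x7a, mem[0x08]=0x7f, mem[0x09]=0x3f

MEM[0x05,0x19,0x08,0x09] = 7a 7a 7f 3f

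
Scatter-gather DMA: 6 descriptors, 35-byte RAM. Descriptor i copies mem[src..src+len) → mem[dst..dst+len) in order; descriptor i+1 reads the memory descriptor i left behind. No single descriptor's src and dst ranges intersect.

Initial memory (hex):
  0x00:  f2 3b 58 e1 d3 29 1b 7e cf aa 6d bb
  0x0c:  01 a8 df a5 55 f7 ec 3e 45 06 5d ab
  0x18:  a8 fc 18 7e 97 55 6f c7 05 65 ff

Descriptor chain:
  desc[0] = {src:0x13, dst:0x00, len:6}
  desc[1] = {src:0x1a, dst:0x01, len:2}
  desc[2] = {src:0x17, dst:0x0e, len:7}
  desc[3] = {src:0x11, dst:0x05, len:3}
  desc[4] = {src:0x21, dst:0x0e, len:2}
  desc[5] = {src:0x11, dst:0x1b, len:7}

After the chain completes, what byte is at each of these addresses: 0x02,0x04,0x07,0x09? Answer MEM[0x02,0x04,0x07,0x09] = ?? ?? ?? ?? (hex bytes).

MEM[0x02,0x04,0x07,0x09] = 7e ab 97 aa

D0: mem[0x00..0x05] <- [3e 45 06 5d ab a8]
D1: mem[0x01..0x02] <- [18 7e]
D2: mem[0x0e..0x14] <- [ab a8 fc 18 7e 97 55]
D3: mem[0x05..0x07] <- [18 7e 97]
D4: mem[0x0e..0x0f] <- [65 ff]
D5: mem[0x1b..0x21] <- [18 7e 97 55 06 5d ab]
query mem[0x02]=0x7e, mem[0x04]=0xab, mem[0x07]=0x97, mem[0x09]=0xaa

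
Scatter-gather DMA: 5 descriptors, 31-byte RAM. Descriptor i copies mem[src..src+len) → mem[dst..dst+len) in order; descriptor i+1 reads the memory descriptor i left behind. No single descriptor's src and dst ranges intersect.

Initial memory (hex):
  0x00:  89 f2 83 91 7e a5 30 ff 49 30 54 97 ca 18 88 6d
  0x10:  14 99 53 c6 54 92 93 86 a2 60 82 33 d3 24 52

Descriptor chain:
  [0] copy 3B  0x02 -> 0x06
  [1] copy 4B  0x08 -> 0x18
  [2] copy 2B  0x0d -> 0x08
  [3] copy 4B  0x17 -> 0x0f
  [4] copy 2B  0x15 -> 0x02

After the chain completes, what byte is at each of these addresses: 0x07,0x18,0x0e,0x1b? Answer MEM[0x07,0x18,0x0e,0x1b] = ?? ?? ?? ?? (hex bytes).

  after D0: wrote 3B at 0x06 = 83917e
  after D1: wrote 4B at 0x18 = 7e305497
  after D2: wrote 2B at 0x08 = 1888
  after D3: wrote 4B at 0x0f = 867e3054
  after D4: wrote 2B at 0x02 = 9293
query mem[0x07]=0x91, mem[0x18]=0x7e, mem[0x0e]=0x88, mem[0x1b]=0x97

MEM[0x07,0x18,0x0e,0x1b] = 91 7e 88 97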